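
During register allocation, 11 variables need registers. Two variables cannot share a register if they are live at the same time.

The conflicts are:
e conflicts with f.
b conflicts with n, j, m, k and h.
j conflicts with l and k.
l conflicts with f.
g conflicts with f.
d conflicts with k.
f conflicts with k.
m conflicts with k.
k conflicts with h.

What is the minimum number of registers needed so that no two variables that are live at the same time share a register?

b, m, k are mutually in conflict, so at least 3 registers are needed.
Using 3 registers: e=1, b=2, n=1, j=3, l=1, g=1, d=2, f=2, m=3, k=1, h=3. No two conflicting variables share a register.

3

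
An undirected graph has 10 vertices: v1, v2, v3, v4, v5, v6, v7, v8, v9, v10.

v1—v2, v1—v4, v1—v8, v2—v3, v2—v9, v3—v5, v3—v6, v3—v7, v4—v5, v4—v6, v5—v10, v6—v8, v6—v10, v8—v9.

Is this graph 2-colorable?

The cycle v1-v8-v6-v3-v2-v1 has odd length 5, so it cannot be 2-colored; at least 3 colors are needed.
So 2 colors are not enough.

No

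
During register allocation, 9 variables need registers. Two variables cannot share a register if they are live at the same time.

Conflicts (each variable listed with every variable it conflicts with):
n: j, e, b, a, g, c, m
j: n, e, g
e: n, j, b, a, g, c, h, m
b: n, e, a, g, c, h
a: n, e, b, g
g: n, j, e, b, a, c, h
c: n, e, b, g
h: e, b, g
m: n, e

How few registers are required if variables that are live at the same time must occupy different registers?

5

n, e, b, a, g all conflict with each other, so at least 5 registers are needed.
Using 5 registers: n=2, j=4, e=1, b=4, a=5, g=3, c=5, h=2, m=3. Every pair that conflicts lands in different registers.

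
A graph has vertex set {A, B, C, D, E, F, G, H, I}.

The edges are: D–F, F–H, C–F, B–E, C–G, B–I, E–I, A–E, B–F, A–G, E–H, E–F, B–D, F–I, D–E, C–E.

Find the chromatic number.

4

B, E, F, I form a clique, so at least 4 colors are needed.
4 colors suffice: A=2, B=3, C=3, D=4, E=1, F=2, G=1, H=3, I=4. Every edge joins two different colors.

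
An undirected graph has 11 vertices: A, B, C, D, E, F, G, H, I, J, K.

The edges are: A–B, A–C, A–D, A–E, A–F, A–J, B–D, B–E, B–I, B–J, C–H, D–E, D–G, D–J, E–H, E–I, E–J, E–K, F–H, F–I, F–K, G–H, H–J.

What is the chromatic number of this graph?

A, B, D, E, J are mutually adjacent (a clique of size 5), so at least 5 colors are needed.
5 colors suffice: color red → {C, E, F, G}; color blue → {A, H, I, K}; color green → {J}; color yellow → {B}; color purple → {D}. Every edge joins two different colors.

5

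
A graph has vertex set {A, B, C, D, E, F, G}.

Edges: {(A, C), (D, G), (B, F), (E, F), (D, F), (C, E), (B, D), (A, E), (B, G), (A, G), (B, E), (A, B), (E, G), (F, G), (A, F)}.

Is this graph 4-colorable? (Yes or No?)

No

A, B, E, F, G are pairwise adjacent (a clique of size 5), so at least 5 colors are needed.
So 4 colors are not enough.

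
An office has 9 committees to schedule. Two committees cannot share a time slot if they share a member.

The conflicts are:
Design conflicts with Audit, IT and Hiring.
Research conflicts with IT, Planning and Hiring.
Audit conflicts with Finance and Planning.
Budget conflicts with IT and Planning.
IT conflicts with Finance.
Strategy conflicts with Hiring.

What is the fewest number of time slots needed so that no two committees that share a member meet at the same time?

The cycle Planning-Research-IT-Design-Audit-Planning has odd length 5, so it cannot be 2-colored; at least 3 time slots are needed.
3 time slots suffice: Design=2, Research=2, Audit=3, Budget=2, IT=1, Finance=2, Strategy=2, Planning=1, Hiring=1. No two conflicting committees share a time slot.

3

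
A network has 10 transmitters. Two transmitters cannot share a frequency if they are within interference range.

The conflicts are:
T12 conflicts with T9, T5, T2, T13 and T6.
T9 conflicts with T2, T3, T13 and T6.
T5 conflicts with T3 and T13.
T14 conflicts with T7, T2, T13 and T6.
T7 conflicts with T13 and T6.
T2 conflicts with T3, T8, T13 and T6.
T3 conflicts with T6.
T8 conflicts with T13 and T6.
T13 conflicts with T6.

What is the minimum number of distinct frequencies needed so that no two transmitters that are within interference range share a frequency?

T12, T9, T2, T13, T6 all conflict with each other, so at least 5 frequencies are needed.
A valid assignment using 5 frequencies: T12=5, T9=4, T5=2, T14=4, T7=3, T2=3, T3=1, T8=4, T13=1, T6=2. No two conflicting transmitters share a frequency.

5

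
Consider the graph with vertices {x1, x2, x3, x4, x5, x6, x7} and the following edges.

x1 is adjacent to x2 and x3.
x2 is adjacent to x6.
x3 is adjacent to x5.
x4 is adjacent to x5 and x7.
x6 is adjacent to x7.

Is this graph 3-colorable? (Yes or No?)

The chromatic number is 3. The cycle x3-x5-x4-x7-x6-x2-x1-x3 has odd length 7, so it cannot be 2-colored; at least 3 colors are needed.
One proper 3-coloring: x1=1, x2=3, x3=2, x4=2, x5=1, x6=2, x7=1.
That is already a proper 3-coloring.

Yes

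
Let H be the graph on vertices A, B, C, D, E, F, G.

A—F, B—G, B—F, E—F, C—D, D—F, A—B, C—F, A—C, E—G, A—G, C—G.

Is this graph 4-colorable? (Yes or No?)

The chromatic number is 3. A, C, F are mutually adjacent, so at least 3 colors are needed.
A valid assignment using 3 colors: A=2, B=3, C=3, D=2, E=2, F=1, G=1.
Since 4 ≥ 3, a proper 4-coloring certainly exists.

Yes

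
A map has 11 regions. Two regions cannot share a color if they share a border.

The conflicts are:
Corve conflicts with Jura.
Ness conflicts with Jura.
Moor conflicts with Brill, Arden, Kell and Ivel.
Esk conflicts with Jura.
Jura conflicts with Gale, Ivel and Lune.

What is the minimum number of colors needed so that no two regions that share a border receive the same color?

2

Moor and Arden conflict, so at least 2 colors are needed.
2 colors suffice: color 1 → {Moor, Jura}; color 2 → {Corve, Ness, Brill, Esk, Arden, Kell, Gale, Ivel, Lune}. Each listed conflict is separated.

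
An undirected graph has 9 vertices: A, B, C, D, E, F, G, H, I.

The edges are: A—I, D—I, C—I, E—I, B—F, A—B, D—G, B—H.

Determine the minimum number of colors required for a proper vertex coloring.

2

C and I are adjacent, so at least 2 colors are needed.
A valid assignment using 2 colors: A=2, B=1, C=2, D=2, E=2, F=2, G=1, H=2, I=1. Every edge joins two different colors.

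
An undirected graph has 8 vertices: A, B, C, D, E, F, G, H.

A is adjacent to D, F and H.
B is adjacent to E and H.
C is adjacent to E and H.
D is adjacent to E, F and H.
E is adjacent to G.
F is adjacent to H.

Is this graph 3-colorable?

No

A, D, F, H are mutually adjacent (a clique of size 4), so at least 4 colors are needed.
So 3 colors are not enough.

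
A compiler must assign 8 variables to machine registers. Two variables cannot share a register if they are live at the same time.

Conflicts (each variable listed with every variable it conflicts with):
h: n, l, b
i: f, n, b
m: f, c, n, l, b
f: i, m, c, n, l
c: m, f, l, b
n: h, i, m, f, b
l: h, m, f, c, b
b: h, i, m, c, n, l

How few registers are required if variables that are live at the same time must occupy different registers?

4

m, f, c, l are mutually in conflict, so at least 4 registers are needed.
4 registers suffice: register 1 → {f, b}; register 2 → {n, l}; register 3 → {h, i, m}; register 4 → {c}. No two conflicting variables share a register.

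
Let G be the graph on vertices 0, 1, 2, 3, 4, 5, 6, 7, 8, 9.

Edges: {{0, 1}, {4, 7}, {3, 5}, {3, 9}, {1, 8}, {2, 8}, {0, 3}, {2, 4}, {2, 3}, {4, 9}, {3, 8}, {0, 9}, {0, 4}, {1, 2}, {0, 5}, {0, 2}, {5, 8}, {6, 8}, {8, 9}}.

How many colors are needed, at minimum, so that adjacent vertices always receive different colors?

3

0, 2, 4 are pairwise adjacent, so at least 3 colors are needed.
A valid assignment using 3 colors: 0=red, 1=green, 2=blue, 3=green, 4=green, 5=blue, 6=blue, 7=red, 8=red, 9=blue. No two adjacent vertices share a color.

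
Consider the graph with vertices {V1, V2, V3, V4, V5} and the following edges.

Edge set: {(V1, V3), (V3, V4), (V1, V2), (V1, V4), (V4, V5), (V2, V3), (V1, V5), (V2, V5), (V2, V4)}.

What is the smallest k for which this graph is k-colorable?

4

V1, V2, V3, V4 are mutually adjacent (a clique of size 4), so at least 4 colors are needed.
4 colors suffice: V1=3, V2=1, V3=4, V4=2, V5=4. Each edge has distinct colors on its endpoints.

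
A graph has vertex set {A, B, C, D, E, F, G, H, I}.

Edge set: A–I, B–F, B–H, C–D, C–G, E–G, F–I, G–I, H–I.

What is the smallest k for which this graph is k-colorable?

2

C and D are adjacent, so at least 2 colors are needed.
One proper 2-coloring: A=blue, B=red, C=red, D=blue, E=red, F=blue, G=blue, H=blue, I=red. Each edge has distinct colors on its endpoints.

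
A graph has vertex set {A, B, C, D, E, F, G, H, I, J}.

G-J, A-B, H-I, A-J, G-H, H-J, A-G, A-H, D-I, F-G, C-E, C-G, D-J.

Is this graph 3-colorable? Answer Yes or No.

A, G, H, J are pairwise adjacent (a clique of size 4), so at least 4 colors are needed.
So 3 colors are not enough.

No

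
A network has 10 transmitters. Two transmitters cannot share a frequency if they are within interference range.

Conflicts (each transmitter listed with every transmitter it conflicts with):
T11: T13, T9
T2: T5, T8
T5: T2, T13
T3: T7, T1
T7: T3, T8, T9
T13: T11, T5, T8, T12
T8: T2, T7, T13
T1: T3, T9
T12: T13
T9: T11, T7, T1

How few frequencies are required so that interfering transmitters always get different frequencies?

The cycle T11-T9-T7-T8-T13-T11 has odd length 5, so it cannot be 2-colored; at least 3 frequencies are needed.
A valid assignment using 3 frequencies: T11=2, T2=1, T5=2, T3=1, T7=3, T13=1, T8=2, T1=2, T12=2, T9=1. Each listed conflict is separated.

3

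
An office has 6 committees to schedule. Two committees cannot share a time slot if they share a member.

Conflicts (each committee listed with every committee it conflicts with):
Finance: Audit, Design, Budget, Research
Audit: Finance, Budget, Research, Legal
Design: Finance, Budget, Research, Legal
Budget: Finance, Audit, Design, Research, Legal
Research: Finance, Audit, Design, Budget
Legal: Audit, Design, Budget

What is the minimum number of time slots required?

Finance, Audit, Budget, Research are mutually in conflict, so at least 4 time slots are needed.
A valid assignment using 4 time slots: Finance=3, Audit=4, Design=4, Budget=1, Research=2, Legal=2. Each listed conflict is separated.

4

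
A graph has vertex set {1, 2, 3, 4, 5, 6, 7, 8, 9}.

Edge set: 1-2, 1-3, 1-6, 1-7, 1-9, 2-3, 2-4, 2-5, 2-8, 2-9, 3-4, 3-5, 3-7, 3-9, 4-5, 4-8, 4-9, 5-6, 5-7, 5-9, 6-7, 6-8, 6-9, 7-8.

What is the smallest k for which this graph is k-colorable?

2, 3, 4, 5, 9 are mutually adjacent (a clique of size 5), so at least 5 colors are needed.
5 colors suffice: color a → {3, 6}; color b → {2, 7}; color c → {8, 9}; color d → {1, 5}; color e → {4}. Each edge has distinct colors on its endpoints.

5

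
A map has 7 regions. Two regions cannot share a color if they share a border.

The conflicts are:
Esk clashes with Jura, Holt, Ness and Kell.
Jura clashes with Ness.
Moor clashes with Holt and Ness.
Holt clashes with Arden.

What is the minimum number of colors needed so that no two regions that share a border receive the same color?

Esk, Jura, Ness pairwise conflict, so at least 3 colors are needed.
A valid assignment using 3 colors: Esk=1, Jura=3, Moor=1, Holt=2, Ness=2, Arden=1, Kell=2. No two conflicting regions share a color.

3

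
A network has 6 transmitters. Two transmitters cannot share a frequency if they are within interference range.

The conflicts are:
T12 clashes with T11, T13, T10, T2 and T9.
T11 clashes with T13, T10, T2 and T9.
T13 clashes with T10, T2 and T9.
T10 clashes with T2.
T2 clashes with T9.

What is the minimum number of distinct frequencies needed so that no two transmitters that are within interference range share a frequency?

5

T12, T11, T13, T2, T9 all conflict with each other, so at least 5 frequencies are needed.
5 frequencies suffice: frequency 1 → {T13}; frequency 2 → {T2}; frequency 3 → {T12}; frequency 4 → {T11}; frequency 5 → {T10, T9}. Every pair that conflicts lands in different frequencies.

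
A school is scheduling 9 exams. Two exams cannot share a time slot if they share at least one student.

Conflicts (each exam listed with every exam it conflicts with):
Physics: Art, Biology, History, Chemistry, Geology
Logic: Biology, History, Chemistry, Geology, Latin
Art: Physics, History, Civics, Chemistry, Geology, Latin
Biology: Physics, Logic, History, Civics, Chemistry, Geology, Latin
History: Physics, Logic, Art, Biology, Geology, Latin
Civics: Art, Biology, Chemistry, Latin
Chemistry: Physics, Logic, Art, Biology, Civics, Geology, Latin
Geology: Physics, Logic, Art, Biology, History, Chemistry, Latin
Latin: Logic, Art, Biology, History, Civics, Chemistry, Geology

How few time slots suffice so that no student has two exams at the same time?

Logic, Biology, Chemistry, Geology, Latin pairwise conflict, so at least 5 time slots are needed.
A valid assignment using 5 time slots: Physics=2, Logic=5, Art=4, Biology=4, History=1, Civics=3, Chemistry=1, Geology=3, Latin=2. Each listed conflict is separated.

5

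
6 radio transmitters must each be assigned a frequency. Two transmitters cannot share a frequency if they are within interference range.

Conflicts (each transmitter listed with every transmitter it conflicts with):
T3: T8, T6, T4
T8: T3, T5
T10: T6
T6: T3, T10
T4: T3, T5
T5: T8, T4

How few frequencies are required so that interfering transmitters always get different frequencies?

2

T4 and T5 conflict, so at least 2 frequencies are needed.
2 frequencies suffice: frequency 1 → {T3, T10, T5}; frequency 2 → {T8, T6, T4}. No two conflicting transmitters share a frequency.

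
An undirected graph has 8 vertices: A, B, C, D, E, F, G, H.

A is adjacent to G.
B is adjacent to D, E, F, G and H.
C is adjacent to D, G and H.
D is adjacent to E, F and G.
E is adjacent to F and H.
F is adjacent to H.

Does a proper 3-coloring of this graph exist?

No

B, E, F, H are pairwise adjacent (a clique of size 4), so at least 4 colors are needed.
So 3 colors are not enough.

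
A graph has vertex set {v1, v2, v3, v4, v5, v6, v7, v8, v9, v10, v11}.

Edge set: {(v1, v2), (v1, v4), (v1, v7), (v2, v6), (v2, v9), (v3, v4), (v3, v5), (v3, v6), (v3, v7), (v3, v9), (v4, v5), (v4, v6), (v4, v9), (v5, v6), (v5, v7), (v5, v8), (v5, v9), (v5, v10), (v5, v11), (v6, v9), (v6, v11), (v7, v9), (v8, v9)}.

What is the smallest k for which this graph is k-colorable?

5

v3, v4, v5, v6, v9 form a clique, so at least 5 colors are needed.
5 colors suffice: color 1 → {v1, v5}; color 2 → {v9, v10, v11}; color 3 → {v6, v7, v8}; color 4 → {v2, v4}; color 5 → {v3}. Each edge has distinct colors on its endpoints.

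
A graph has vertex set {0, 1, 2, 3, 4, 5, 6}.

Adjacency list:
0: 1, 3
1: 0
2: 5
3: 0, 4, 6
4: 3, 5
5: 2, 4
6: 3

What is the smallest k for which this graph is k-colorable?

0 and 1 are adjacent, so at least 2 colors are needed.
2 colors suffice: color a → {1, 3, 5}; color b → {0, 2, 4, 6}. No two adjacent vertices share a color.

2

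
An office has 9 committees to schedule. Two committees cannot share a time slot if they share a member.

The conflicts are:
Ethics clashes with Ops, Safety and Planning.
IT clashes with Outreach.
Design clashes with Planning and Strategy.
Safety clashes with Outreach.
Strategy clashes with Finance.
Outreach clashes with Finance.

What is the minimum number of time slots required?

3

The cycle Design-Strategy-Finance-Outreach-Safety-Ethics-Planning-Design has odd length 7, so it cannot be 2-colored; at least 3 time slots are needed.
3 time slots suffice: time slot 1 → {Ethics, Strategy, Outreach}; time slot 2 → {IT, Ops, Safety, Planning, Finance}; time slot 3 → {Design}. No two conflicting committees share a time slot.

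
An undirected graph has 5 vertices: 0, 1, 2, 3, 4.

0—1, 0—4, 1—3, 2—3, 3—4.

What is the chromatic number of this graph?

2

1 and 3 are adjacent, so at least 2 colors are needed.
One proper 2-coloring: 0=red, 1=blue, 2=blue, 3=red, 4=blue. No two adjacent vertices share a color.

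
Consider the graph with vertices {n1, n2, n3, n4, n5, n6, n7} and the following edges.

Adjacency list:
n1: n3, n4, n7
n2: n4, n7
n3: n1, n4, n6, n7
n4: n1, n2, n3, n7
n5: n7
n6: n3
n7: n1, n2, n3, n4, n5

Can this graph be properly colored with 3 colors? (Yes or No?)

n1, n3, n4, n7 are pairwise adjacent (a clique of size 4), so at least 4 colors are needed.
So 3 colors are not enough.

No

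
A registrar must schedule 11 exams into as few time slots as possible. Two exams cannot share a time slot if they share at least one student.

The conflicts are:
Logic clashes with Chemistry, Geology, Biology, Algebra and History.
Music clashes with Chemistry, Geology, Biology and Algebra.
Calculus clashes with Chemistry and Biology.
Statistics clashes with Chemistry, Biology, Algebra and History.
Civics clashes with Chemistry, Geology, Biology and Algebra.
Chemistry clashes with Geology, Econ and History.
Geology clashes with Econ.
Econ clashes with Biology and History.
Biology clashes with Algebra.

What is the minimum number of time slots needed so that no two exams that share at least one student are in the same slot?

3

Logic, Chemistry, Geology pairwise conflict, so at least 3 time slots are needed.
3 time slots suffice: time slot 1 → {Chemistry, Biology}; time slot 2 → {Logic, Music, Calculus, Statistics, Civics, Econ}; time slot 3 → {Geology, Algebra, History}. Every pair that conflicts lands in different time slots.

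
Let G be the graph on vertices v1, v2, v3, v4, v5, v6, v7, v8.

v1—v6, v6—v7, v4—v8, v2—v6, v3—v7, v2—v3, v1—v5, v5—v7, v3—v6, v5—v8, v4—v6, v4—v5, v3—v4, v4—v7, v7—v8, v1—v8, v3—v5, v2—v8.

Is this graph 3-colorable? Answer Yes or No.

No

v4, v5, v7, v8 form a clique, so at least 4 colors are needed.
So 3 colors are not enough.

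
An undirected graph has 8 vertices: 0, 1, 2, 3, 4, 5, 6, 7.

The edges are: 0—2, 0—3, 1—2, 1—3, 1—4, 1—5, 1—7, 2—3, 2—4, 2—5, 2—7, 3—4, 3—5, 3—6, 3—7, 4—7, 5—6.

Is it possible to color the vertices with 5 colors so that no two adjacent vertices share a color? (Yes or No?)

Yes

The chromatic number is 5. 1, 2, 3, 4, 7 form a clique, so at least 5 colors are needed.
A valid assignment using 5 colors: 0=green, 1=green, 2=blue, 3=red, 4=yellow, 5=yellow, 6=blue, 7=purple.
That is already a proper 5-coloring.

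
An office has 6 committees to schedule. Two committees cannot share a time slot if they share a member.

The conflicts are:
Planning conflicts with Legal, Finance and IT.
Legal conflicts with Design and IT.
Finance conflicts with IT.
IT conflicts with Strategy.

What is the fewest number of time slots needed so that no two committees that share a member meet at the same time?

Planning, Legal, IT all conflict with each other, so at least 3 time slots are needed.
A valid assignment using 3 time slots: Planning=3, Legal=2, Finance=2, Design=1, IT=1, Strategy=2. Each listed conflict is separated.

3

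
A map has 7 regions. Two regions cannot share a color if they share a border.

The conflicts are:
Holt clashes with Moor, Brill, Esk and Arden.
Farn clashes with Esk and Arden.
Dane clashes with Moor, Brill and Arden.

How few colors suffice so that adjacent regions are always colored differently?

2

Holt and Brill conflict, so at least 2 colors are needed.
2 colors suffice: color 1 → {Holt, Farn, Dane}; color 2 → {Moor, Brill, Esk, Arden}. Each listed conflict is separated.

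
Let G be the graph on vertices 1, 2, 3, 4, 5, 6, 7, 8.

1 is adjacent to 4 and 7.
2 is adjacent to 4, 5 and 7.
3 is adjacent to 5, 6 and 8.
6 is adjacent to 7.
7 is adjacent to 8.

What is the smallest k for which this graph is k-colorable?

3

The cycle 7-2-5-3-6-7 has odd length 5, so it cannot be 2-colored; at least 3 colors are needed.
3 colors suffice: color red → {3, 4, 7}; color blue → {1, 2, 6, 8}; color green → {5}. No two adjacent vertices share a color.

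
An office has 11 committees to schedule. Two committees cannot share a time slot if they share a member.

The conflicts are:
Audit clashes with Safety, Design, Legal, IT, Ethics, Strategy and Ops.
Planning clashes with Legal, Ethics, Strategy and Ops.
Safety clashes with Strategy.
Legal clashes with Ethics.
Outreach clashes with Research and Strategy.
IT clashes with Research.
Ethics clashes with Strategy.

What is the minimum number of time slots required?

3

Audit, Legal, Ethics all conflict with each other, so at least 3 time slots are needed.
3 time slots suffice: time slot 1 → {Audit, Planning, Outreach}; time slot 2 → {Design, Legal, Research, Strategy, Ops}; time slot 3 → {Safety, IT, Ethics}. Each listed conflict is separated.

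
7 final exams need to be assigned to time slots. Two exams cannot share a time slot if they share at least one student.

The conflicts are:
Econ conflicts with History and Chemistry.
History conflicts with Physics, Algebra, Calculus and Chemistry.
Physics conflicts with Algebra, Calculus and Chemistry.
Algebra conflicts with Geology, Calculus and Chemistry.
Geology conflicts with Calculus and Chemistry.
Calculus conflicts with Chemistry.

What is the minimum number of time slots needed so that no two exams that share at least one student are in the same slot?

5

History, Physics, Algebra, Calculus, Chemistry pairwise conflict, so at least 5 time slots are needed.
A valid assignment using 5 time slots: Econ=2, History=4, Physics=5, Algebra=2, Geology=4, Calculus=3, Chemistry=1. Each listed conflict is separated.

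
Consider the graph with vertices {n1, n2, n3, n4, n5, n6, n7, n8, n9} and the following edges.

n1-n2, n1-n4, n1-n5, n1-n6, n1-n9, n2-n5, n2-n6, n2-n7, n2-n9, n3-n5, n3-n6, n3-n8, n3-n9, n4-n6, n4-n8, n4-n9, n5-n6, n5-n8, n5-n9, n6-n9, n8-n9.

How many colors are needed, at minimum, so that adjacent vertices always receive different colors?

n1, n2, n5, n6, n9 form a clique, so at least 5 colors are needed.
5 colors suffice: color 1 → {n7, n9}; color 2 → {n6, n8}; color 3 → {n4, n5}; color 4 → {n2, n3}; color 5 → {n1}. Every edge joins two different colors.

5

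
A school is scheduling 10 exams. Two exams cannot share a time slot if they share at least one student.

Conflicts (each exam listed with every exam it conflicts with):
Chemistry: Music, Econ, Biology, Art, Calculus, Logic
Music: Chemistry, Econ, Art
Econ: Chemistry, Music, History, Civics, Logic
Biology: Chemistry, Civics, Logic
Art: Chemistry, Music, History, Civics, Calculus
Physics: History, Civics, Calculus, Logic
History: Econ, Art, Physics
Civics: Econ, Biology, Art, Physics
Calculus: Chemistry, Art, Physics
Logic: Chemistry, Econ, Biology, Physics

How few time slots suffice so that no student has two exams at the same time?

Chemistry, Biology, Logic are mutually in conflict, so at least 3 time slots are needed.
3 time slots suffice: time slot 1 → {Chemistry, Physics}; time slot 2 → {Econ, Biology, Art}; time slot 3 → {Music, History, Civics, Calculus, Logic}. Every pair that conflicts lands in different time slots.

3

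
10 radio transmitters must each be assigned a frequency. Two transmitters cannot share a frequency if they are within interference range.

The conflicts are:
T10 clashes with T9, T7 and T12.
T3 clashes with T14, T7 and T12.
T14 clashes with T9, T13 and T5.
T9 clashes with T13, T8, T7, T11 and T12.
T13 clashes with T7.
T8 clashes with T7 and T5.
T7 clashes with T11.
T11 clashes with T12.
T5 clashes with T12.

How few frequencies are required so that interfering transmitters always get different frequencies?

3

T14, T9, T13 all conflict with each other, so at least 3 frequencies are needed.
3 frequencies suffice: frequency 1 → {T3, T9, T5}; frequency 2 → {T14, T7, T12}; frequency 3 → {T10, T13, T8, T11}. Every pair that conflicts lands in different frequencies.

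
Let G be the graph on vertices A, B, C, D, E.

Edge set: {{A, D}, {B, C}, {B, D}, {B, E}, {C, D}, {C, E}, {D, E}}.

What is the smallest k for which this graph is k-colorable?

4

B, C, D, E form a clique, so at least 4 colors are needed.
4 colors suffice: color 1 → {D}; color 2 → {A, E}; color 3 → {C}; color 4 → {B}. Each edge has distinct colors on its endpoints.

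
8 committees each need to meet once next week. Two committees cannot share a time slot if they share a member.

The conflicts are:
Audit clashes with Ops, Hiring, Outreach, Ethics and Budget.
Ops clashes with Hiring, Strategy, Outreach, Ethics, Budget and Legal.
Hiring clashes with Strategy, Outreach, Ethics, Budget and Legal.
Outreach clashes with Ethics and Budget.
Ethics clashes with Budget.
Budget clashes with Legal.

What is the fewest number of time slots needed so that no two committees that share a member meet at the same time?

Audit, Ops, Hiring, Outreach, Ethics, Budget pairwise conflict, so at least 6 time slots are needed.
Using 6 time slots: Audit=4, Ops=2, Hiring=1, Strategy=3, Outreach=6, Ethics=5, Budget=3, Legal=4. Each listed conflict is separated.

6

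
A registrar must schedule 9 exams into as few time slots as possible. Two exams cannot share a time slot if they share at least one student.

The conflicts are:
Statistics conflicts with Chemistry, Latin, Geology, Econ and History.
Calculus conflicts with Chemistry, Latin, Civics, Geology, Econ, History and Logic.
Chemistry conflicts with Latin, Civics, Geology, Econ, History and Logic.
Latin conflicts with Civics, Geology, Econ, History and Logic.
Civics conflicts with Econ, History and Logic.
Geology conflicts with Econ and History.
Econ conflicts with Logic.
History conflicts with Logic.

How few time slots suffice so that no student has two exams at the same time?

6

Calculus, Chemistry, Latin, Civics, Econ, Logic are mutually in conflict, so at least 6 time slots are needed.
Using 6 time slots: Statistics=4, Calculus=4, Chemistry=1, Latin=2, Civics=6, Geology=5, Econ=3, History=3, Logic=5. Each listed conflict is separated.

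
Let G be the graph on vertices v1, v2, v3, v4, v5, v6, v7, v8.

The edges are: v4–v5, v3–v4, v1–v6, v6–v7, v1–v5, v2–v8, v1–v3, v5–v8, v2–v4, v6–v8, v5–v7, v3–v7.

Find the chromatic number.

v2 and v8 are adjacent, so at least 2 colors are needed.
A valid assignment using 2 colors: v1=blue, v2=red, v3=red, v4=blue, v5=red, v6=red, v7=blue, v8=blue. Each edge has distinct colors on its endpoints.

2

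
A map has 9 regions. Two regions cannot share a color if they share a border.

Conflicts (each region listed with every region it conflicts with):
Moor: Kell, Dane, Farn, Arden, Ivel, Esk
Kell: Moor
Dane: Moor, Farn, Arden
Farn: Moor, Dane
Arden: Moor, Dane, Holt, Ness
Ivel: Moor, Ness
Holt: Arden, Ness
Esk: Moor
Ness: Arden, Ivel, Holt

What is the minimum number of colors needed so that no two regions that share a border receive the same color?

Moor, Dane, Arden are mutually in conflict, so at least 3 colors are needed.
One proper 3-coloring: Moor=1, Kell=2, Dane=3, Farn=2, Arden=2, Ivel=2, Holt=3, Esk=2, Ness=1. Every pair that conflicts lands in different colors.

3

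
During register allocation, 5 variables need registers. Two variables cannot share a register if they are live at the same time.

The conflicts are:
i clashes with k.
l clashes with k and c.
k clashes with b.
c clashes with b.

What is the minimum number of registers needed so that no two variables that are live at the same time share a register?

c and b conflict, so at least 2 registers are needed.
Using 2 registers: i=2, l=2, k=1, c=1, b=2. Each listed conflict is separated.

2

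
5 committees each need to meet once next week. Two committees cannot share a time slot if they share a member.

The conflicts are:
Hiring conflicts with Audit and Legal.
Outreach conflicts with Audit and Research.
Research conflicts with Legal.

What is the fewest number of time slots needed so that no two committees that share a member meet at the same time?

The cycle Legal-Research-Outreach-Audit-Hiring-Legal has odd length 5, so it cannot be 2-colored; at least 3 time slots are needed.
Using 3 time slots: Hiring=2, Outreach=1, Audit=3, Research=2, Legal=1. Every pair that conflicts lands in different time slots.

3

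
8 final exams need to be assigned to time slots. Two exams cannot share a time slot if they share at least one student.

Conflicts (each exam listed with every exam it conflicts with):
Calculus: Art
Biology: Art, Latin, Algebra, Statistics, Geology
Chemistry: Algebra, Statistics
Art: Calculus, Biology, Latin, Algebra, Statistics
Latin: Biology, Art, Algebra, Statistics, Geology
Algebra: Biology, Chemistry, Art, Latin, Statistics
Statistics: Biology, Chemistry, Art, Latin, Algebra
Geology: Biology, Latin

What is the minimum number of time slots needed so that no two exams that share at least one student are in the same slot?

Biology, Art, Latin, Algebra, Statistics are mutually in conflict, so at least 5 time slots are needed.
5 time slots suffice: time slot 1 → {Calculus, Biology, Chemistry}; time slot 2 → {Latin}; time slot 3 → {Statistics, Geology}; time slot 4 → {Algebra}; time slot 5 → {Art}. Each listed conflict is separated.

5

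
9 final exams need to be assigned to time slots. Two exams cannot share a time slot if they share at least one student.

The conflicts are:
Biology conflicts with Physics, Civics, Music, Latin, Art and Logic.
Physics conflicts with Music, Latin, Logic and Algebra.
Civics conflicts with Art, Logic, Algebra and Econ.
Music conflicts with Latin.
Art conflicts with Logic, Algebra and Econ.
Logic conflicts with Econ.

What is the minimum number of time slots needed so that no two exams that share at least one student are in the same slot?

Civics, Art, Logic, Econ pairwise conflict, so at least 4 time slots are needed.
Using 4 time slots: Biology=1, Physics=2, Civics=3, Music=4, Latin=3, Art=2, Logic=4, Algebra=1, Econ=1. Each listed conflict is separated.

4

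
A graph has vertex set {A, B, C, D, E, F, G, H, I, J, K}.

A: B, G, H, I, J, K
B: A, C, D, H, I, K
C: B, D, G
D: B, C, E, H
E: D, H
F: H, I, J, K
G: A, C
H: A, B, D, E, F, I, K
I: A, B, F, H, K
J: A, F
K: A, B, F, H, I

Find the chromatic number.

A, B, H, I, K form a clique, so at least 5 colors are needed.
A valid assignment using 5 colors: A=3, B=2, C=1, D=3, E=2, F=2, G=2, H=1, I=5, J=1, K=4. Every edge joins two different colors.

5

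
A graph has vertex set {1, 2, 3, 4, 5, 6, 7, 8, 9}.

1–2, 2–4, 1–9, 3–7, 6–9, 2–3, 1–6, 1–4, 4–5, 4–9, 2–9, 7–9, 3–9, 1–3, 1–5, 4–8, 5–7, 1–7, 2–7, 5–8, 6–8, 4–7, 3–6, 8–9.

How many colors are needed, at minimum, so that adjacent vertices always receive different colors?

5

1, 2, 4, 7, 9 are mutually adjacent (a clique of size 5), so at least 5 colors are needed.
5 colors suffice: 1=b, 2=e, 3=c, 4=c, 5=a, 6=d, 7=d, 8=b, 9=a. Each edge has distinct colors on its endpoints.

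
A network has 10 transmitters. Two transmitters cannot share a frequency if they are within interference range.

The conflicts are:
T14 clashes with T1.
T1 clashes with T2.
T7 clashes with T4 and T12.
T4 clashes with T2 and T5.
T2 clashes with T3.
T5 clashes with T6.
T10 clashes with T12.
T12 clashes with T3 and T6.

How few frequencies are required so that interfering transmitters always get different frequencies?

The cycle T7-T4-T2-T3-T12-T7 has odd length 5, so it cannot be 2-colored; at least 3 frequencies are needed.
3 frequencies suffice: frequency 1 → {T14, T2, T5, T12}; frequency 2 → {T1, T4, T10, T3, T6}; frequency 3 → {T7}. Every pair that conflicts lands in different frequencies.

3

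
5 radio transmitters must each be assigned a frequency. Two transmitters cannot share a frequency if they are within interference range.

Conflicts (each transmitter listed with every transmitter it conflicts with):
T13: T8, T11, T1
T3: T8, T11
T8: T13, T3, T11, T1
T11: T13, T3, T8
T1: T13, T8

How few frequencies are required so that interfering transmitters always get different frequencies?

T3, T8, T11 are mutually in conflict, so at least 3 frequencies are needed.
A valid assignment using 3 frequencies: T13=3, T3=3, T8=1, T11=2, T1=2. Every pair that conflicts lands in different frequencies.

3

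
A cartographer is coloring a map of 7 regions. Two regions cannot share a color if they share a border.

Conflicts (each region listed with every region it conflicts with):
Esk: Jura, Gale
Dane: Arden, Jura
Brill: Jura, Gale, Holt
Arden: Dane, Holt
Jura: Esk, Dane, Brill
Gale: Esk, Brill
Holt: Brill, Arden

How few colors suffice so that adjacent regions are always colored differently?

3

The cycle Dane-Arden-Holt-Brill-Jura-Dane has odd length 5, so it cannot be 2-colored; at least 3 colors are needed.
3 colors suffice: color 1 → {Jura, Gale, Holt}; color 2 → {Esk, Brill, Arden}; color 3 → {Dane}. Each listed conflict is separated.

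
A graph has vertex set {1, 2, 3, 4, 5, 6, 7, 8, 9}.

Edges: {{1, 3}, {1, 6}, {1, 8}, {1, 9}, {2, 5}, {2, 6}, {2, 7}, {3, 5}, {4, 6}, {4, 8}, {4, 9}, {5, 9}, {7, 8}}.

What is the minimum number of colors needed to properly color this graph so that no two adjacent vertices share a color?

The cycle 5-3-1-6-2-5 has odd length 5, so it cannot be 2-colored; at least 3 colors are needed.
3 colors suffice: color red → {1, 2, 4}; color blue → {3, 6, 8, 9}; color green → {5, 7}. Every edge joins two different colors.

3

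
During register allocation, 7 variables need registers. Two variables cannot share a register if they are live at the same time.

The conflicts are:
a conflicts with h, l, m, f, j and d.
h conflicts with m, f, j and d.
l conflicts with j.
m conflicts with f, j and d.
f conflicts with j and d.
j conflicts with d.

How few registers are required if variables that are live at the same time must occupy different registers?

a, h, m, f, j, d pairwise conflict, so at least 6 registers are needed.
6 registers suffice: register 1 → {j}; register 2 → {a}; register 3 → {l, d}; register 4 → {h}; register 5 → {m}; register 6 → {f}. No two conflicting variables share a register.

6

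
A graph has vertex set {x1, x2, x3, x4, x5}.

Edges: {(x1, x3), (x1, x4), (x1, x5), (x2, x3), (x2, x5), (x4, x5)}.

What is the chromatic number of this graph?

3

x1, x4, x5 are pairwise adjacent, so at least 3 colors are needed.
A valid assignment using 3 colors: x1=blue, x2=blue, x3=red, x4=green, x5=red. Every edge joins two different colors.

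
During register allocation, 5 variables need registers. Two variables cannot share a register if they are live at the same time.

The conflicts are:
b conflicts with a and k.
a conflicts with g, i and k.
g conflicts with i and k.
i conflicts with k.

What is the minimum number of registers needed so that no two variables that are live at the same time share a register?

a, g, i, k pairwise conflict, so at least 4 registers are needed.
A valid assignment using 4 registers: b=3, a=1, g=4, i=3, k=2. No two conflicting variables share a register.

4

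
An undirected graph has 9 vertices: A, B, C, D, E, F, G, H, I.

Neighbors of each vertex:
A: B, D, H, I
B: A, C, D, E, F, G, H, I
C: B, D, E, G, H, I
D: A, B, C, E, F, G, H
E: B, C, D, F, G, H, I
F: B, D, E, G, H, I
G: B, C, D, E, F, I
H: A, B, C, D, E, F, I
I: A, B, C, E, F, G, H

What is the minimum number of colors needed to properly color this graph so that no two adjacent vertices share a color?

5

B, E, F, H, I are pairwise adjacent (a clique of size 5), so at least 5 colors are needed.
5 colors suffice: A=green, B=red, C=purple, D=yellow, E=green, F=purple, G=blue, H=blue, I=yellow. Each edge has distinct colors on its endpoints.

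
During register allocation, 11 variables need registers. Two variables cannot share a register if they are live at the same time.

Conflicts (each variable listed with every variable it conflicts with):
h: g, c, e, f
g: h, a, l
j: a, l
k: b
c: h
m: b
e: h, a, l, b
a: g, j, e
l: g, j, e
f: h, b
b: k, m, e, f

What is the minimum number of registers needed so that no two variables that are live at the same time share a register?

2

h and e conflict, so at least 2 registers are needed.
2 registers suffice: h=1, g=2, j=2, k=2, c=2, m=2, e=2, a=1, l=1, f=2, b=1. Each listed conflict is separated.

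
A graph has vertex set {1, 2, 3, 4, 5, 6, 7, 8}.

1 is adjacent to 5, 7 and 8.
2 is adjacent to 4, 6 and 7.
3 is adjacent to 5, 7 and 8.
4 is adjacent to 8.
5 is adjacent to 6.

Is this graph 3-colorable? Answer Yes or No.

The chromatic number is 3. The cycle 8-1-7-2-4-8 has odd length 5, so it cannot be 2-colored; at least 3 colors are needed.
3 colors suffice: 1=blue, 2=blue, 3=blue, 4=green, 5=red, 6=green, 7=red, 8=red.
That is already a proper 3-coloring.

Yes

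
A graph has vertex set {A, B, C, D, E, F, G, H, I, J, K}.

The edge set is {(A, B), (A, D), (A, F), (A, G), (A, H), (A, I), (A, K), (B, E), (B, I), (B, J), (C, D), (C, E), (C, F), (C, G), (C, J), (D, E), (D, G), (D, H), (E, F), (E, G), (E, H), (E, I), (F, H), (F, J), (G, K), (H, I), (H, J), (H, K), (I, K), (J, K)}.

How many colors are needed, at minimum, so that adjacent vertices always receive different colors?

A, H, I, K are pairwise adjacent (a clique of size 4), so at least 4 colors are needed.
One proper 4-coloring: A=2, B=1, C=4, D=3, E=2, F=3, G=1, H=1, I=3, J=2, K=4. Every edge joins two different colors.

4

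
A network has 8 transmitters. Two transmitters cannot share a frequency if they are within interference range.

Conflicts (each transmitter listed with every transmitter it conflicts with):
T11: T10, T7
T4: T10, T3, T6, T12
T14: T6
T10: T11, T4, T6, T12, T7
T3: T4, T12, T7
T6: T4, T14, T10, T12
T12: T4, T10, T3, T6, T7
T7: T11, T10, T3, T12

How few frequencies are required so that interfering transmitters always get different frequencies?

T4, T10, T6, T12 are mutually in conflict, so at least 4 frequencies are needed.
4 frequencies suffice: frequency 1 → {T14, T10, T3}; frequency 2 → {T11, T12}; frequency 3 → {T4, T7}; frequency 4 → {T6}. Every pair that conflicts lands in different frequencies.

4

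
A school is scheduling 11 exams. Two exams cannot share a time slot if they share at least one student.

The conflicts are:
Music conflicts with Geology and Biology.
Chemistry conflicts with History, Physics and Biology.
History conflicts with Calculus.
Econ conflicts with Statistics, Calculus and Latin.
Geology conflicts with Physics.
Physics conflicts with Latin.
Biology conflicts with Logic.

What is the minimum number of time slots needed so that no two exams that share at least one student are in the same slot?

The cycle Physics-Chemistry-Biology-Music-Geology-Physics has odd length 5, so it cannot be 2-colored; at least 3 time slots are needed.
A valid assignment using 3 time slots: Music=3, Chemistry=1, History=3, Econ=1, Geology=1, Statistics=2, Physics=2, Biology=2, Calculus=2, Latin=3, Logic=1. Every pair that conflicts lands in different time slots.

3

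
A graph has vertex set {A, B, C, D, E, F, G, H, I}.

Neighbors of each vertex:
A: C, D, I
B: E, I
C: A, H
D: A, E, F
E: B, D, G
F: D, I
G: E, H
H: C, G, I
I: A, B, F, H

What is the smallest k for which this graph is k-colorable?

The cycle E-D-F-I-B-E has odd length 5, so it cannot be 2-colored; at least 3 colors are needed.
3 colors suffice: color 1 → {C, E, I}; color 2 → {A, B, F, H}; color 3 → {D, G}. No two adjacent vertices share a color.

3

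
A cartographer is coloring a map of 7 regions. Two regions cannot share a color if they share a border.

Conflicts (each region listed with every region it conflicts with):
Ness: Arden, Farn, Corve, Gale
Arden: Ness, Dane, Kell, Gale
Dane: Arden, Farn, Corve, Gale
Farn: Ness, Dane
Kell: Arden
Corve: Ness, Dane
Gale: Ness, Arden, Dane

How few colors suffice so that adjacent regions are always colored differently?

3

Arden, Dane, Gale pairwise conflict, so at least 3 colors are needed.
3 colors suffice: color 1 → {Ness, Dane, Kell}; color 2 → {Arden, Farn, Corve}; color 3 → {Gale}. Each listed conflict is separated.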